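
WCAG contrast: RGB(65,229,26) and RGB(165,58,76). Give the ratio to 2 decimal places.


Linearize each sRGB channel c=v/255: c/12.92 if c ≤ 0.04045 else ((c+0.055)/1.055)^2.4
L = 0.2126×R_lin + 0.7152×G_lin + 0.0722×B_lin
Color 1 (65,229,26):
  R=65: 65/255≈0.2549 > 0.04045 → ((0.2549+0.055)/1.055)^2.4 ≈ 0.05286
  G=229: 229/255≈0.8980 > 0.04045 → ((0.8980+0.055)/1.055)^2.4 ≈ 0.78354
  B=26: 26/255≈0.1020 > 0.04045 → ((0.1020+0.055)/1.055)^2.4 ≈ 0.01033
  L1 = 0.2126×0.05286 + 0.7152×0.78354 + 0.0722×0.01033 ≈ 0.57237
Color 2 (165,58,76):
  R=165: 165/255≈0.6471 > 0.04045 → ((0.6471+0.055)/1.055)^2.4 ≈ 0.37626
  G=58: 58/255≈0.2275 > 0.04045 → ((0.2275+0.055)/1.055)^2.4 ≈ 0.04231
  B=76: 76/255≈0.2980 > 0.04045 → ((0.2980+0.055)/1.055)^2.4 ≈ 0.07227
  L2 = 0.2126×0.37626 + 0.7152×0.04231 + 0.0722×0.07227 ≈ 0.11547
Lighter = 0.57237, Darker = 0.11547
Ratio = (L_lighter + 0.05) / (L_darker + 0.05)
Ratio = (0.57237 + 0.05) / (0.11547 + 0.05) = 0.62237 / 0.16547 ≈ 3.7612
Ratio ≈ 3.76:1


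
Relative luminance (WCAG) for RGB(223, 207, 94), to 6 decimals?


Linearize each channel (sRGB transfer function): c = v/255; c_lin = c/12.92 if c ≤ 0.04045, else ((c+0.055)/1.055)^2.4
  R: 223/255 ≈ 0.874510 > 0.04045 → ((0.874510+0.055)/1.055)^2.4 ≈ 0.737910
  G: 207/255 ≈ 0.811765 > 0.04045 → ((0.811765+0.055)/1.055)^2.4 ≈ 0.623960
  B: 94/255 ≈ 0.368627 > 0.04045 → ((0.368627+0.055)/1.055)^2.4 ≈ 0.111932
R_lin = 0.737910, G_lin = 0.623960, B_lin = 0.111932
L = 0.2126×R + 0.7152×G + 0.0722×B
L = 0.2126×0.737910 + 0.7152×0.623960 + 0.0722×0.111932
L ≈ 0.611218


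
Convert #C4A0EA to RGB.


C4 → 196 (R)
A0 → 160 (G)
EA → 234 (B)
= RGB(196, 160, 234)


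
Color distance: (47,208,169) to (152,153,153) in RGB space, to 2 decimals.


d = √[(R₁-R₂)² + (G₁-G₂)² + (B₁-B₂)²]
d = √[(47-152)² + (208-153)² + (169-153)²]
d = √[11025 + 3025 + 256]
d = √14306
d ≈ 119.61


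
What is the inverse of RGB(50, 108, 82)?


Invert: (255-R, 255-G, 255-B)
R: 255-50 = 205
G: 255-108 = 147
B: 255-82 = 173
= RGB(205, 147, 173)


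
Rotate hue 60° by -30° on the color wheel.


New hue = (H + rotation) mod 360
New hue = (60 -30) mod 360
= 30 mod 360
= 30°


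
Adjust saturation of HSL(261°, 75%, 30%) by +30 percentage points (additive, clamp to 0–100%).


Original S = 75%
Adjustment = +30 percentage points
New S = 75 + (30) = 105
Clamp to [0, 100] → 100
= HSL(261°, 100%, 30%)


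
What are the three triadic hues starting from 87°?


Triadic: equally spaced at 120° intervals
H1 = 87°
H2 = (87 + 120) mod 360 = 207°
H3 = (87 + 240) mod 360 = 327°
Triadic = 87°, 207°, 327°


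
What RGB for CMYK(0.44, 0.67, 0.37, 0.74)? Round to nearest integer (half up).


R = 255 × (1-C) × (1-K) = 255 × 0.56 × 0.26 = 37.128 → 37
G = 255 × (1-M) × (1-K) = 255 × 0.33 × 0.26 = 21.879 → 22
B = 255 × (1-Y) × (1-K) = 255 × 0.63 × 0.26 = 41.769 → 42
= RGB(37, 22, 42)


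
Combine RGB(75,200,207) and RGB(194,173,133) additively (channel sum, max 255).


Additive: each channel = min(255, C₁+C₂)
R: 75+194 = 269 → 255
G: 200+173 = 373 → 255
B: 207+133 = 340 → 255
= RGB(255, 255, 255)


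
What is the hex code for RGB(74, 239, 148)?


R = 74 → 4A (hex)
G = 239 → EF (hex)
B = 148 → 94 (hex)
Hex = #4AEF94


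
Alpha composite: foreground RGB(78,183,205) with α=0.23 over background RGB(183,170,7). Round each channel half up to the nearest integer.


C = α×F + (1-α)×B, with 1-α = 0.77
R: 0.23×78 + 0.77×183 = 17.94 + 140.91 = 158.85 → 159
G: 0.23×183 + 0.77×170 = 42.09 + 130.90 = 172.99 → 173
B: 0.23×205 + 0.77×7 = 47.15 + 5.39 = 52.54 → 53
= RGB(159, 173, 53)


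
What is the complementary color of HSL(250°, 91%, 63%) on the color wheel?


Complement = opposite side of color wheel = hue + 180°
H' = (250 + 180) mod 360 = 70°
S and L unchanged.
= HSL(70°, 91%, 63%)


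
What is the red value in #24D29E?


Color: #24D29E
R = 24 = 36
G = D2 = 210
B = 9E = 158
Red = 36


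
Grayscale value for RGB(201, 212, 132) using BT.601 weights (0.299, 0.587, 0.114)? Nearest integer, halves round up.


Gray = 0.299×R + 0.587×G + 0.114×B
Gray = 0.299×201 + 0.587×212 + 0.114×132
Gray = 60.099 + 124.444 + 15.048
Gray = 199.591 → round half up → 200
Gray = 200


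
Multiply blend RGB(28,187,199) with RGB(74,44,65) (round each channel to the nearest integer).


Multiply: C = A×B/255, rounded to nearest integer
R: 28×74/255 = 2072/255 ≈ 8.125 → 8
G: 187×44/255 = 8228/255 ≈ 32.267 → 32
B: 199×65/255 = 12935/255 ≈ 50.725 → 51
= RGB(8, 32, 51)


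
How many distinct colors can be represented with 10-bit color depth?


Colors = 2^bits = 2^10
= 1,024 colors


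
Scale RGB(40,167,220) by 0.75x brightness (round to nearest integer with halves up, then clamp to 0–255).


Multiply each channel by 0.75, round half up, clamp to [0, 255]
R: 40×0.75 = 30
G: 167×0.75 = 125.25 → round → 125
B: 220×0.75 = 165
= RGB(30, 125, 165)


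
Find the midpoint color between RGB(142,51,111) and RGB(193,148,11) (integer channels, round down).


Midpoint: each channel = ⌊(C₁+C₂)/2⌋
R: ⌊(142+193)/2⌋ = 167
G: ⌊(51+148)/2⌋ = 99
B: ⌊(111+11)/2⌋ = 61
= RGB(167, 99, 61)


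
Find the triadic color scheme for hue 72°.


Triadic: equally spaced at 120° intervals
H1 = 72°
H2 = (72 + 120) mod 360 = 192°
H3 = (72 + 240) mod 360 = 312°
Triadic = 72°, 192°, 312°


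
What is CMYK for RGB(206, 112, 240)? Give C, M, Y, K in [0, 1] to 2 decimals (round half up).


R'=206/255≈0.8078, G'=112/255≈0.4392, B'=240/255≈0.9412
K = 1 - max(R',G',B') = 1 - 240/255 = 15/255 = 0.05882… → 0.06
(1-R'-K)/(1-K) simplifies to (max-R)/max with max = 240:
C = (240-206)/240 = 34/240 = 0.14166… → 0.14
M = (240-112)/240 = 128/240 = 0.53333… → 0.53
Y = (240-240)/240 = 0/240 = 0 → 0.00
= CMYK(0.14, 0.53, 0.00, 0.06)


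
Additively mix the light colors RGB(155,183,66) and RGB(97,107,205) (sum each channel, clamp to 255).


Additive: each channel = min(255, C₁+C₂)
R: 155+97 = 252 → 252
G: 183+107 = 290 → 255
B: 66+205 = 271 → 255
= RGB(252, 255, 255)


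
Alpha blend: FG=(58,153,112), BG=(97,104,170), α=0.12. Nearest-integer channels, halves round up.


C = α×F + (1-α)×B, with 1-α = 0.88
R: 0.12×58 + 0.88×97 = 6.96 + 85.36 = 92.32 → 92
G: 0.12×153 + 0.88×104 = 18.36 + 91.52 = 109.88 → 110
B: 0.12×112 + 0.88×170 = 13.44 + 149.60 = 163.04 → 163
= RGB(92, 110, 163)


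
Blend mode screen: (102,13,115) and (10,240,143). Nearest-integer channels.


Screen: C = 255 - (255-A)×(255-B)/255, rounded to nearest integer
R: 255 - (255-102)×(255-10)/255 = 255 - 37485/255 ≈ 255 - 147.000 = 108.000 → 108
G: 255 - (255-13)×(255-240)/255 = 255 - 3630/255 ≈ 255 - 14.235 = 240.765 → 241
B: 255 - (255-115)×(255-143)/255 = 255 - 15680/255 ≈ 255 - 61.490 = 193.510 → 194
= RGB(108, 241, 194)


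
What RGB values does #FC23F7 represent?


FC → 252 (R)
23 → 35 (G)
F7 → 247 (B)
= RGB(252, 35, 247)


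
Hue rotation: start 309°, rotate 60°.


New hue = (H + rotation) mod 360
New hue = (309 + 60) mod 360
= 369 mod 360
= 9°


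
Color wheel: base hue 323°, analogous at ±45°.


Base hue: 323°
Left analog: (323 - 45) mod 360 = 278°
Right analog: (323 + 45) mod 360 = 8°
Analogous hues = 278° and 8°


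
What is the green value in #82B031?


Color: #82B031
R = 82 = 130
G = B0 = 176
B = 31 = 49
Green = 176


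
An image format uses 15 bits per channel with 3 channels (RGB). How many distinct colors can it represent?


Total bits = 15 bits/channel × 3 channels = 45 bits
Distinct colors = 2^45
= 35,184,372,088,832 colors


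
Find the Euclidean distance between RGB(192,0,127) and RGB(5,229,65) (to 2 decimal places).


d = √[(R₁-R₂)² + (G₁-G₂)² + (B₁-B₂)²]
d = √[(192-5)² + (0-229)² + (127-65)²]
d = √[34969 + 52441 + 3844]
d = √91254
d ≈ 302.08


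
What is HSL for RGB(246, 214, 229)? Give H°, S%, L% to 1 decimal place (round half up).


Normalize: R'=246/255≈0.9647, G'=214/255≈0.8392, B'=229/255≈0.8980
Max=246/255, Min=214/255, Δ=Max-Min=32/255
L = (Max+Min)/2 = (246+214)/510 = 460/510 = 0.90196… → L = 90.2%
L > 0.5 → S = Δ/(2-Max-Min) = 32/(510-246-214) = 32/50 = 0.64 → S = 64.0%
(the 1/255 factors cancel in S and H, so raw channel differences can be used)
Max is R' → H = 60 × (((G-B)/Δ) mod 6) = 60 × (((214-229)/32) mod 6)
  (-15)/32 = -0.4687…; negative, so add 6 → 5.5312…
  H = 60 × 5.5312… = 331.875° → H = 331.9°
= HSL(331.9°, 64.0%, 90.2%)


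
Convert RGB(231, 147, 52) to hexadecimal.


R = 231 → E7 (hex)
G = 147 → 93 (hex)
B = 52 → 34 (hex)
Hex = #E79334


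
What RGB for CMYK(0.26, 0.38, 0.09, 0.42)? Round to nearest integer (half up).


R = 255 × (1-C) × (1-K) = 255 × 0.74 × 0.58 = 109.446 → 109
G = 255 × (1-M) × (1-K) = 255 × 0.62 × 0.58 = 91.698 → 92
B = 255 × (1-Y) × (1-K) = 255 × 0.91 × 0.58 = 134.589 → 135
= RGB(109, 92, 135)


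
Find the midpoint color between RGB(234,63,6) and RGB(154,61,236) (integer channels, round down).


Midpoint: each channel = ⌊(C₁+C₂)/2⌋
R: ⌊(234+154)/2⌋ = 194
G: ⌊(63+61)/2⌋ = 62
B: ⌊(6+236)/2⌋ = 121
= RGB(194, 62, 121)


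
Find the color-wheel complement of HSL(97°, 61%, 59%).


Complement = opposite side of color wheel = hue + 180°
H' = (97 + 180) mod 360 = 277°
S and L unchanged.
= HSL(277°, 61%, 59%)


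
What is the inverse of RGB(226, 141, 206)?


Invert: (255-R, 255-G, 255-B)
R: 255-226 = 29
G: 255-141 = 114
B: 255-206 = 49
= RGB(29, 114, 49)


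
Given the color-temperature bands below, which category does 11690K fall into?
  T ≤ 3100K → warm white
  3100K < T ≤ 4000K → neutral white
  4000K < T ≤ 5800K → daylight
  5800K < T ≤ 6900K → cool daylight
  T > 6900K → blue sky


Temperature: 11690K
11690K > 6900K → blue sky
Classification: blue sky


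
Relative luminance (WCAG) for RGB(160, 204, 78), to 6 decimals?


Linearize each channel (sRGB transfer function): c = v/255; c_lin = c/12.92 if c ≤ 0.04045, else ((c+0.055)/1.055)^2.4
  R: 160/255 ≈ 0.627451 > 0.04045 → ((0.627451+0.055)/1.055)^2.4 ≈ 0.351533
  G: 204/255 ≈ 0.800000 > 0.04045 → ((0.800000+0.055)/1.055)^2.4 ≈ 0.603827
  B: 78/255 ≈ 0.305882 > 0.04045 → ((0.305882+0.055)/1.055)^2.4 ≈ 0.076185
R_lin = 0.351533, G_lin = 0.603827, B_lin = 0.076185
L = 0.2126×R + 0.7152×G + 0.0722×B
L = 0.2126×0.351533 + 0.7152×0.603827 + 0.0722×0.076185
L ≈ 0.512094


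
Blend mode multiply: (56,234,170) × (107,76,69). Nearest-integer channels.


Multiply: C = A×B/255, rounded to nearest integer
R: 56×107/255 = 5992/255 ≈ 23.498 → 23
G: 234×76/255 = 17784/255 ≈ 69.741 → 70
B: 170×69/255 = 11730/255 ≈ 46.000 → 46
= RGB(23, 70, 46)


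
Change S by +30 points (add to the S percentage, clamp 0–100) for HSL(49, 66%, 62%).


Original S = 66%
Adjustment = +30 percentage points
New S = 66 + (30) = 96
Clamp to [0, 100] → 96
= HSL(49°, 96%, 62%)


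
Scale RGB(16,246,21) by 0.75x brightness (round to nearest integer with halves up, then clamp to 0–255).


Multiply each channel by 0.75, round half up, clamp to [0, 255]
R: 16×0.75 = 12
G: 246×0.75 = 184.5 → round → 185
B: 21×0.75 = 15.75 → round → 16
= RGB(12, 185, 16)


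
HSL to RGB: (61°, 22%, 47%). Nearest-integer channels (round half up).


H=61°, S=0.22, L=0.47
C = (1-|2L-1|)×S = (1-|-0.06|)×0.22 = 0.2068
H' = H/60 = 61/60 ≈ 1.0167; X = C×(1-|H' mod 2 - 1|) ≈ 0.2034
m = L - C/2 = 0.47 - 0.1034 = 0.3666
Sector ⌊H'⌋ = 1 → (R',G',B') = (≈0.2034, 0.2068, 0.0)
RGB = ((R'+m)×255, (G'+m)×255, (B'+m)×255) = (145.3381, 146.217, 93.483)
Round half up → RGB(145, 146, 93)


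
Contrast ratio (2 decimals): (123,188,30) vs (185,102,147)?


Linearize each sRGB channel c=v/255: c/12.92 if c ≤ 0.04045 else ((c+0.055)/1.055)^2.4
L = 0.2126×R_lin + 0.7152×G_lin + 0.0722×B_lin
Color 1 (123,188,30):
  R=123: 123/255≈0.4824 > 0.04045 → ((0.4824+0.055)/1.055)^2.4 ≈ 0.19807
  G=188: 188/255≈0.7373 > 0.04045 → ((0.7373+0.055)/1.055)^2.4 ≈ 0.50289
  B=30: 30/255≈0.1176 > 0.04045 → ((0.1176+0.055)/1.055)^2.4 ≈ 0.01298
  L1 = 0.2126×0.19807 + 0.7152×0.50289 + 0.0722×0.01298 ≈ 0.40271
Color 2 (185,102,147):
  R=185: 185/255≈0.7255 > 0.04045 → ((0.7255+0.055)/1.055)^2.4 ≈ 0.48515
  G=102: 102/255≈0.4000 > 0.04045 → ((0.4000+0.055)/1.055)^2.4 ≈ 0.13287
  B=147: 147/255≈0.5765 > 0.04045 → ((0.5765+0.055)/1.055)^2.4 ≈ 0.29177
  L2 = 0.2126×0.48515 + 0.7152×0.13287 + 0.0722×0.29177 ≈ 0.21924
Lighter = 0.40271, Darker = 0.21924
Ratio = (L_lighter + 0.05) / (L_darker + 0.05)
Ratio = (0.40271 + 0.05) / (0.21924 + 0.05) = 0.45271 / 0.26924 ≈ 1.6815
Ratio ≈ 1.68:1


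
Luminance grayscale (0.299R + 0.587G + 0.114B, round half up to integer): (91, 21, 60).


Gray = 0.299×R + 0.587×G + 0.114×B
Gray = 0.299×91 + 0.587×21 + 0.114×60
Gray = 27.209 + 12.327 + 6.840
Gray = 46.376 → round half up → 46
Gray = 46


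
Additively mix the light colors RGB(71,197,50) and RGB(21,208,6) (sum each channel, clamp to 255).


Additive: each channel = min(255, C₁+C₂)
R: 71+21 = 92 → 92
G: 197+208 = 405 → 255
B: 50+6 = 56 → 56
= RGB(92, 255, 56)


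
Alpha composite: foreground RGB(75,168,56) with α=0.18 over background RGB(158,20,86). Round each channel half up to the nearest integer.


C = α×F + (1-α)×B, with 1-α = 0.82
R: 0.18×75 + 0.82×158 = 13.50 + 129.56 = 143.06 → 143
G: 0.18×168 + 0.82×20 = 30.24 + 16.40 = 46.64 → 47
B: 0.18×56 + 0.82×86 = 10.08 + 70.52 = 80.60 → 81
= RGB(143, 47, 81)


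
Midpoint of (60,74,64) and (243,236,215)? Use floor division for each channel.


Midpoint: each channel = ⌊(C₁+C₂)/2⌋
R: ⌊(60+243)/2⌋ = 151
G: ⌊(74+236)/2⌋ = 155
B: ⌊(64+215)/2⌋ = 139
= RGB(151, 155, 139)


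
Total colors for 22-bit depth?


Colors = 2^bits = 2^22
= 4,194,304 colors


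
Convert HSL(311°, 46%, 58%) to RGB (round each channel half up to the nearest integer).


H=311°, S=0.46, L=0.58
C = (1-|2L-1|)×S = (1-|0.16|)×0.46 = 0.3864
H' = H/60 = 311/60 ≈ 5.1833; X = C×(1-|H' mod 2 - 1|) = 0.31556
m = L - C/2 = 0.58 - 0.1932 = 0.3868
Sector ⌊H'⌋ = 5 → (R',G',B') = (0.3864, 0.0, 0.31556)
RGB = ((R'+m)×255, (G'+m)×255, (B'+m)×255) = (197.166, 98.634, 179.1018)
Round half up → RGB(197, 99, 179)


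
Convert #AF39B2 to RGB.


AF → 175 (R)
39 → 57 (G)
B2 → 178 (B)
= RGB(175, 57, 178)


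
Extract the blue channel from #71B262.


Color: #71B262
R = 71 = 113
G = B2 = 178
B = 62 = 98
Blue = 98


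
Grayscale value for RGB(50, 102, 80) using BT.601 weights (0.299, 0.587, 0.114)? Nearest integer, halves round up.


Gray = 0.299×R + 0.587×G + 0.114×B
Gray = 0.299×50 + 0.587×102 + 0.114×80
Gray = 14.950 + 59.874 + 9.120
Gray = 83.944 → round half up → 84
Gray = 84


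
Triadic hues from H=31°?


Triadic: equally spaced at 120° intervals
H1 = 31°
H2 = (31 + 120) mod 360 = 151°
H3 = (31 + 240) mod 360 = 271°
Triadic = 31°, 151°, 271°


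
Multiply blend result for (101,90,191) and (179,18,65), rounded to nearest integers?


Multiply: C = A×B/255, rounded to nearest integer
R: 101×179/255 = 18079/255 ≈ 70.898 → 71
G: 90×18/255 = 1620/255 ≈ 6.353 → 6
B: 191×65/255 = 12415/255 ≈ 48.686 → 49
= RGB(71, 6, 49)


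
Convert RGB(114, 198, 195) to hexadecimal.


R = 114 → 72 (hex)
G = 198 → C6 (hex)
B = 195 → C3 (hex)
Hex = #72C6C3


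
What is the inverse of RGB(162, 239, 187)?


Invert: (255-R, 255-G, 255-B)
R: 255-162 = 93
G: 255-239 = 16
B: 255-187 = 68
= RGB(93, 16, 68)


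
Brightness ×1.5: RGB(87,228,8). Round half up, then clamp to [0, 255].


Multiply each channel by 1.5, round half up, clamp to [0, 255]
R: 87×1.5 = 130.5 → round → 131
G: 228×1.5 = 342 → clamp → 255
B: 8×1.5 = 12
= RGB(131, 255, 12)


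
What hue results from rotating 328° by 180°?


New hue = (H + rotation) mod 360
New hue = (328 + 180) mod 360
= 508 mod 360
= 148°


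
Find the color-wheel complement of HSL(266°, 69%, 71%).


Complement = opposite side of color wheel = hue + 180°
H' = (266 + 180) mod 360 = 86°
S and L unchanged.
= HSL(86°, 69%, 71%)


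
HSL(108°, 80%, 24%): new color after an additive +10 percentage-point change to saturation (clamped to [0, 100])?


Original S = 80%
Adjustment = +10 percentage points
New S = 80 + (10) = 90
Clamp to [0, 100] → 90
= HSL(108°, 90%, 24%)


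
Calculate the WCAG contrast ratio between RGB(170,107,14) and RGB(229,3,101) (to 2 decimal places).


Linearize each sRGB channel c=v/255: c/12.92 if c ≤ 0.04045 else ((c+0.055)/1.055)^2.4
L = 0.2126×R_lin + 0.7152×G_lin + 0.0722×B_lin
Color 1 (170,107,14):
  R=170: 170/255≈0.6667 > 0.04045 → ((0.6667+0.055)/1.055)^2.4 ≈ 0.40198
  G=107: 107/255≈0.4196 > 0.04045 → ((0.4196+0.055)/1.055)^2.4 ≈ 0.14703
  B=14: 14/255≈0.0549 > 0.04045 → ((0.0549+0.055)/1.055)^2.4 ≈ 0.00439
  L1 = 0.2126×0.40198 + 0.7152×0.14703 + 0.0722×0.00439 ≈ 0.19093
Color 2 (229,3,101):
  R=229: 229/255≈0.8980 > 0.04045 → ((0.8980+0.055)/1.055)^2.4 ≈ 0.78354
  G=3: 3/255≈0.0118 ≤ 0.04045 → 0.0118/12.92 ≈ 0.00091
  B=101: 101/255≈0.3961 > 0.04045 → ((0.3961+0.055)/1.055)^2.4 ≈ 0.13014
  L2 = 0.2126×0.78354 + 0.7152×0.00091 + 0.0722×0.13014 ≈ 0.17663
Lighter = 0.19093, Darker = 0.17663
Ratio = (L_lighter + 0.05) / (L_darker + 0.05)
Ratio = (0.19093 + 0.05) / (0.17663 + 0.05) = 0.24093 / 0.22663 ≈ 1.0631
Ratio ≈ 1.06:1


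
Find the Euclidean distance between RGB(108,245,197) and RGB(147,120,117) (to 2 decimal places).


d = √[(R₁-R₂)² + (G₁-G₂)² + (B₁-B₂)²]
d = √[(108-147)² + (245-120)² + (197-117)²]
d = √[1521 + 15625 + 6400]
d = √23546
d ≈ 153.45


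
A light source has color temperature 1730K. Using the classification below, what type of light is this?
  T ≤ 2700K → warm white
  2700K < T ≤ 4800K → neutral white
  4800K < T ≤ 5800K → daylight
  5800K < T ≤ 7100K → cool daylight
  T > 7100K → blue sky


Temperature: 1730K
1730K ≤ 2700K → warm white
Classification: warm white


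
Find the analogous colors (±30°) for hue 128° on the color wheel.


Base hue: 128°
Left analog: (128 - 30) mod 360 = 98°
Right analog: (128 + 30) mod 360 = 158°
Analogous hues = 98° and 158°


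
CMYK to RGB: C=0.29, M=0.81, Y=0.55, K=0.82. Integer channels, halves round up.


R = 255 × (1-C) × (1-K) = 255 × 0.71 × 0.18 = 32.589 → 33
G = 255 × (1-M) × (1-K) = 255 × 0.19 × 0.18 = 8.721 → 9
B = 255 × (1-Y) × (1-K) = 255 × 0.45 × 0.18 = 20.655 → 21
= RGB(33, 9, 21)


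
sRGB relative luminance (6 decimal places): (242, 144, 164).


Linearize each channel (sRGB transfer function): c = v/255; c_lin = c/12.92 if c ≤ 0.04045, else ((c+0.055)/1.055)^2.4
  R: 242/255 ≈ 0.949020 > 0.04045 → ((0.949020+0.055)/1.055)^2.4 ≈ 0.887923
  G: 144/255 ≈ 0.564706 > 0.04045 → ((0.564706+0.055)/1.055)^2.4 ≈ 0.278894
  B: 164/255 ≈ 0.643137 > 0.04045 → ((0.643137+0.055)/1.055)^2.4 ≈ 0.371238
R_lin = 0.887923, G_lin = 0.278894, B_lin = 0.371238
L = 0.2126×R + 0.7152×G + 0.0722×B
L = 0.2126×0.887923 + 0.7152×0.278894 + 0.0722×0.371238
L ≈ 0.415041


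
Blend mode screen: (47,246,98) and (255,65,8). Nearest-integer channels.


Screen: C = 255 - (255-A)×(255-B)/255, rounded to nearest integer
R: 255 - (255-47)×(255-255)/255 = 255 - 0/255 ≈ 255 - 0.000 = 255.000 → 255
G: 255 - (255-246)×(255-65)/255 = 255 - 1710/255 ≈ 255 - 6.706 = 248.294 → 248
B: 255 - (255-98)×(255-8)/255 = 255 - 38779/255 ≈ 255 - 152.075 = 102.925 → 103
= RGB(255, 248, 103)


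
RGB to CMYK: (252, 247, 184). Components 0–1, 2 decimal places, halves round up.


R'=252/255≈0.9882, G'=247/255≈0.9686, B'=184/255≈0.7216
K = 1 - max(R',G',B') = 1 - 252/255 = 3/255 = 0.01176… → 0.01
(1-R'-K)/(1-K) simplifies to (max-R)/max with max = 252:
C = (252-252)/252 = 0/252 = 0 → 0.00
M = (252-247)/252 = 5/252 = 0.01984… → 0.02
Y = (252-184)/252 = 68/252 = 0.26984… → 0.27
= CMYK(0.00, 0.02, 0.27, 0.01)


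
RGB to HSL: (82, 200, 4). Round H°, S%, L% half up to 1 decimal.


Normalize: R'=82/255≈0.3216, G'=200/255≈0.7843, B'=4/255≈0.0157
Max=200/255, Min=4/255, Δ=Max-Min=196/255
L = (Max+Min)/2 = (200+4)/510 = 204/510 = 0.4 → L = 40.0%
L ≤ 0.5 → S = Δ/(Max+Min) = 196/(200+4) = 196/204 = 0.96078… → S = 96.1%
(the 1/255 factors cancel in S and H, so raw channel differences can be used)
Max is G' → H = 60 × ((B-R)/Δ + 2) = 60 × ((4-82)/196 + 2)
  -78/196 + 2 = -0.3979… + 2 = 1.6020…
  H = 60 × 1.6020… = 96.122…° → H = 96.1°
= HSL(96.1°, 96.1%, 40.0%)


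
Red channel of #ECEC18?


Color: #ECEC18
R = EC = 236
G = EC = 236
B = 18 = 24
Red = 236


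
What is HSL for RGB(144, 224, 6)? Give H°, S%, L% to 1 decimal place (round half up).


Normalize: R'=144/255≈0.5647, G'=224/255≈0.8784, B'=6/255≈0.0235
Max=224/255, Min=6/255, Δ=Max-Min=218/255
L = (Max+Min)/2 = (224+6)/510 = 230/510 = 0.45098… → L = 45.1%
L ≤ 0.5 → S = Δ/(Max+Min) = 218/(224+6) = 218/230 = 0.94782… → S = 94.8%
(the 1/255 factors cancel in S and H, so raw channel differences can be used)
Max is G' → H = 60 × ((B-R)/Δ + 2) = 60 × ((6-144)/218 + 2)
  -138/218 + 2 = -0.6330… + 2 = 1.3669…
  H = 60 × 1.3669… = 82.018…° → H = 82.0°
= HSL(82.0°, 94.8%, 45.1%)


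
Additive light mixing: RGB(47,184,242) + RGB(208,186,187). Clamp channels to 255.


Additive: each channel = min(255, C₁+C₂)
R: 47+208 = 255 → 255
G: 184+186 = 370 → 255
B: 242+187 = 429 → 255
= RGB(255, 255, 255)


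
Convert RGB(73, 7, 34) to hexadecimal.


R = 73 → 49 (hex)
G = 7 → 07 (hex)
B = 34 → 22 (hex)
Hex = #490722


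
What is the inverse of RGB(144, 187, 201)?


Invert: (255-R, 255-G, 255-B)
R: 255-144 = 111
G: 255-187 = 68
B: 255-201 = 54
= RGB(111, 68, 54)


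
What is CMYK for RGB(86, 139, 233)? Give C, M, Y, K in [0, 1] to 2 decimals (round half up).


R'=86/255≈0.3373, G'=139/255≈0.5451, B'=233/255≈0.9137
K = 1 - max(R',G',B') = 1 - 233/255 = 22/255 = 0.08627… → 0.09
(1-R'-K)/(1-K) simplifies to (max-R)/max with max = 233:
C = (233-86)/233 = 147/233 = 0.63090… → 0.63
M = (233-139)/233 = 94/233 = 0.40343… → 0.40
Y = (233-233)/233 = 0/233 = 0 → 0.00
= CMYK(0.63, 0.40, 0.00, 0.09)


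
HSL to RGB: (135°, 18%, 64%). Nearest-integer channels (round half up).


H=135°, S=0.18, L=0.64
C = (1-|2L-1|)×S = (1-|0.28|)×0.18 = 0.1296
H' = H/60 = 135/60 ≈ 2.2500; X = C×(1-|H' mod 2 - 1|) = 0.0324
m = L - C/2 = 0.64 - 0.0648 = 0.5752
Sector ⌊H'⌋ = 2 → (R',G',B') = (0.0, 0.1296, 0.0324)
RGB = ((R'+m)×255, (G'+m)×255, (B'+m)×255) = (146.676, 179.724, 154.938)
Round half up → RGB(147, 180, 155)


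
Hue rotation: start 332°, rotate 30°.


New hue = (H + rotation) mod 360
New hue = (332 + 30) mod 360
= 362 mod 360
= 2°


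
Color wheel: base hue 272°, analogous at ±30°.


Base hue: 272°
Left analog: (272 - 30) mod 360 = 242°
Right analog: (272 + 30) mod 360 = 302°
Analogous hues = 242° and 302°


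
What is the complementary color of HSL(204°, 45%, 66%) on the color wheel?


Complement = opposite side of color wheel = hue + 180°
H' = (204 + 180) mod 360 = 24°
S and L unchanged.
= HSL(24°, 45%, 66%)


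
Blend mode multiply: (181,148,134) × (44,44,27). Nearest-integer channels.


Multiply: C = A×B/255, rounded to nearest integer
R: 181×44/255 = 7964/255 ≈ 31.231 → 31
G: 148×44/255 = 6512/255 ≈ 25.537 → 26
B: 134×27/255 = 3618/255 ≈ 14.188 → 14
= RGB(31, 26, 14)


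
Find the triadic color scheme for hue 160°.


Triadic: equally spaced at 120° intervals
H1 = 160°
H2 = (160 + 120) mod 360 = 280°
H3 = (160 + 240) mod 360 = 40°
Triadic = 160°, 280°, 40°


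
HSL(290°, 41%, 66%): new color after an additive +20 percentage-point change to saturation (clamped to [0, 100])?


Original S = 41%
Adjustment = +20 percentage points
New S = 41 + (20) = 61
Clamp to [0, 100] → 61
= HSL(290°, 61%, 66%)


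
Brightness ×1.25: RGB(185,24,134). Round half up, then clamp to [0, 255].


Multiply each channel by 1.25, round half up, clamp to [0, 255]
R: 185×1.25 = 231.25 → round → 231
G: 24×1.25 = 30
B: 134×1.25 = 167.5 → round → 168
= RGB(231, 30, 168)


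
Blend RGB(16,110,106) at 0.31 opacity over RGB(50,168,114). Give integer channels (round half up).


C = α×F + (1-α)×B, with 1-α = 0.69
R: 0.31×16 + 0.69×50 = 4.96 + 34.50 = 39.46 → 39
G: 0.31×110 + 0.69×168 = 34.10 + 115.92 = 150.02 → 150
B: 0.31×106 + 0.69×114 = 32.86 + 78.66 = 111.52 → 112
= RGB(39, 150, 112)


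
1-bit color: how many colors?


Colors = 2^bits = 2^1
= 2 colors


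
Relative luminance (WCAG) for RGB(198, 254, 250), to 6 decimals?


Linearize each channel (sRGB transfer function): c = v/255; c_lin = c/12.92 if c ≤ 0.04045, else ((c+0.055)/1.055)^2.4
  R: 198/255 ≈ 0.776471 > 0.04045 → ((0.776471+0.055)/1.055)^2.4 ≈ 0.564712
  G: 254/255 ≈ 0.996078 > 0.04045 → ((0.996078+0.055)/1.055)^2.4 ≈ 0.991102
  B: 250/255 ≈ 0.980392 > 0.04045 → ((0.980392+0.055)/1.055)^2.4 ≈ 0.955973
R_lin = 0.564712, G_lin = 0.991102, B_lin = 0.955973
L = 0.2126×R + 0.7152×G + 0.0722×B
L = 0.2126×0.564712 + 0.7152×0.991102 + 0.0722×0.955973
L ≈ 0.897915


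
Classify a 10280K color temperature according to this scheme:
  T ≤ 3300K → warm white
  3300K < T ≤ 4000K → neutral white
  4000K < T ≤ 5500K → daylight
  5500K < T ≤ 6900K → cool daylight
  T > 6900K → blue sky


Temperature: 10280K
10280K > 6900K → blue sky
Classification: blue sky


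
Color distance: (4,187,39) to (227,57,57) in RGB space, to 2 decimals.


d = √[(R₁-R₂)² + (G₁-G₂)² + (B₁-B₂)²]
d = √[(4-227)² + (187-57)² + (39-57)²]
d = √[49729 + 16900 + 324]
d = √66953
d ≈ 258.75


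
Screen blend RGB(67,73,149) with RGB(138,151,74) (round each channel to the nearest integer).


Screen: C = 255 - (255-A)×(255-B)/255, rounded to nearest integer
R: 255 - (255-67)×(255-138)/255 = 255 - 21996/255 ≈ 255 - 86.259 = 168.741 → 169
G: 255 - (255-73)×(255-151)/255 = 255 - 18928/255 ≈ 255 - 74.227 = 180.773 → 181
B: 255 - (255-149)×(255-74)/255 = 255 - 19186/255 ≈ 255 - 75.239 = 179.761 → 180
= RGB(169, 181, 180)


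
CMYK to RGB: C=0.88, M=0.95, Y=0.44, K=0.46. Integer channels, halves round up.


R = 255 × (1-C) × (1-K) = 255 × 0.12 × 0.54 = 16.524 → 17
G = 255 × (1-M) × (1-K) = 255 × 0.05 × 0.54 = 6.885 → 7
B = 255 × (1-Y) × (1-K) = 255 × 0.56 × 0.54 = 77.112 → 77
= RGB(17, 7, 77)


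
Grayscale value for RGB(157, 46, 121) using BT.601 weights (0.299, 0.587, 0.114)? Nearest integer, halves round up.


Gray = 0.299×R + 0.587×G + 0.114×B
Gray = 0.299×157 + 0.587×46 + 0.114×121
Gray = 46.943 + 27.002 + 13.794
Gray = 87.739 → round half up → 88
Gray = 88


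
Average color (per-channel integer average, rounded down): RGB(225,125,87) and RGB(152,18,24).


Midpoint: each channel = ⌊(C₁+C₂)/2⌋
R: ⌊(225+152)/2⌋ = 188
G: ⌊(125+18)/2⌋ = 71
B: ⌊(87+24)/2⌋ = 55
= RGB(188, 71, 55)


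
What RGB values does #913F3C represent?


91 → 145 (R)
3F → 63 (G)
3C → 60 (B)
= RGB(145, 63, 60)


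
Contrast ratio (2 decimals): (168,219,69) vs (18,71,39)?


Linearize each sRGB channel c=v/255: c/12.92 if c ≤ 0.04045 else ((c+0.055)/1.055)^2.4
L = 0.2126×R_lin + 0.7152×G_lin + 0.0722×B_lin
Color 1 (168,219,69):
  R=168: 168/255≈0.6588 > 0.04045 → ((0.6588+0.055)/1.055)^2.4 ≈ 0.39157
  G=219: 219/255≈0.8588 > 0.04045 → ((0.8588+0.055)/1.055)^2.4 ≈ 0.70838
  B=69: 69/255≈0.2706 > 0.04045 → ((0.2706+0.055)/1.055)^2.4 ≈ 0.05951
  L1 = 0.2126×0.39157 + 0.7152×0.70838 + 0.0722×0.05951 ≈ 0.59418
Color 2 (18,71,39):
  R=18: 18/255≈0.0706 > 0.04045 → ((0.0706+0.055)/1.055)^2.4 ≈ 0.00605
  G=71: 71/255≈0.2784 > 0.04045 → ((0.2784+0.055)/1.055)^2.4 ≈ 0.06301
  B=39: 39/255≈0.1529 > 0.04045 → ((0.1529+0.055)/1.055)^2.4 ≈ 0.02029
  L2 = 0.2126×0.00605 + 0.7152×0.06301 + 0.0722×0.02029 ≈ 0.04782
Lighter = 0.59418, Darker = 0.04782
Ratio = (L_lighter + 0.05) / (L_darker + 0.05)
Ratio = (0.59418 + 0.05) / (0.04782 + 0.05) = 0.64418 / 0.09782 ≈ 6.5856
Ratio ≈ 6.59:1


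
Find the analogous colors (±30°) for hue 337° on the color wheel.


Base hue: 337°
Left analog: (337 - 30) mod 360 = 307°
Right analog: (337 + 30) mod 360 = 7°
Analogous hues = 307° and 7°


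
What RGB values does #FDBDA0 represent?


FD → 253 (R)
BD → 189 (G)
A0 → 160 (B)
= RGB(253, 189, 160)


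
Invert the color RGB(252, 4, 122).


Invert: (255-R, 255-G, 255-B)
R: 255-252 = 3
G: 255-4 = 251
B: 255-122 = 133
= RGB(3, 251, 133)


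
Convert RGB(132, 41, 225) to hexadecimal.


R = 132 → 84 (hex)
G = 41 → 29 (hex)
B = 225 → E1 (hex)
Hex = #8429E1


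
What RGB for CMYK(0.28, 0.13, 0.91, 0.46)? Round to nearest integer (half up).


R = 255 × (1-C) × (1-K) = 255 × 0.72 × 0.54 = 99.144 → 99
G = 255 × (1-M) × (1-K) = 255 × 0.87 × 0.54 = 119.799 → 120
B = 255 × (1-Y) × (1-K) = 255 × 0.09 × 0.54 = 12.393 → 12
= RGB(99, 120, 12)


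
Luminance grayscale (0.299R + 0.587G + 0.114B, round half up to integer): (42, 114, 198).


Gray = 0.299×R + 0.587×G + 0.114×B
Gray = 0.299×42 + 0.587×114 + 0.114×198
Gray = 12.558 + 66.918 + 22.572
Gray = 102.048 → round half up → 102
Gray = 102


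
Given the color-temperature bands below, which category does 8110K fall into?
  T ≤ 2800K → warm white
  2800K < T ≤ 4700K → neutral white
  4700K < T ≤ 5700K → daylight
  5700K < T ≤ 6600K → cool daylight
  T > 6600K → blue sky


Temperature: 8110K
8110K > 6600K → blue sky
Classification: blue sky


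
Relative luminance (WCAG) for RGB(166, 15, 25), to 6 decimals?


Linearize each channel (sRGB transfer function): c = v/255; c_lin = c/12.92 if c ≤ 0.04045, else ((c+0.055)/1.055)^2.4
  R: 166/255 ≈ 0.650980 > 0.04045 → ((0.650980+0.055)/1.055)^2.4 ≈ 0.381326
  G: 15/255 ≈ 0.058824 > 0.04045 → ((0.058824+0.055)/1.055)^2.4 ≈ 0.004777
  B: 25/255 ≈ 0.098039 > 0.04045 → ((0.098039+0.055)/1.055)^2.4 ≈ 0.009721
R_lin = 0.381326, G_lin = 0.004777, B_lin = 0.009721
L = 0.2126×R + 0.7152×G + 0.0722×B
L = 0.2126×0.381326 + 0.7152×0.004777 + 0.0722×0.009721
L ≈ 0.085188


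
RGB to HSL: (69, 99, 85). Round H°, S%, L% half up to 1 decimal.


Normalize: R'=69/255≈0.2706, G'=99/255≈0.3882, B'=85/255≈0.3333
Max=99/255, Min=69/255, Δ=Max-Min=30/255
L = (Max+Min)/2 = (99+69)/510 = 168/510 = 0.32941… → L = 32.9%
L ≤ 0.5 → S = Δ/(Max+Min) = 30/(99+69) = 30/168 = 0.17857… → S = 17.9%
(the 1/255 factors cancel in S and H, so raw channel differences can be used)
Max is G' → H = 60 × ((B-R)/Δ + 2) = 60 × ((85-69)/30 + 2)
  16/30 + 2 = 0.5333… + 2 = 2.5333…
  H = 60 × 2.5333… = 152° → H = 152.0°
= HSL(152.0°, 17.9%, 32.9%)


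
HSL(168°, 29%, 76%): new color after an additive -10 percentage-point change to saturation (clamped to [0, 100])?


Original S = 29%
Adjustment = -10 percentage points
New S = 29 + (-10) = 19
Clamp to [0, 100] → 19
= HSL(168°, 19%, 76%)


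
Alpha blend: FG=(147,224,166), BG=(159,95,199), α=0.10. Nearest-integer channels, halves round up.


C = α×F + (1-α)×B, with 1-α = 0.90
R: 0.10×147 + 0.90×159 = 14.70 + 143.10 = 157.80 → 158
G: 0.10×224 + 0.90×95 = 22.40 + 85.50 = 107.90 → 108
B: 0.10×166 + 0.90×199 = 16.60 + 179.10 = 195.70 → 196
= RGB(158, 108, 196)


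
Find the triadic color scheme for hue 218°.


Triadic: equally spaced at 120° intervals
H1 = 218°
H2 = (218 + 120) mod 360 = 338°
H3 = (218 + 240) mod 360 = 98°
Triadic = 218°, 338°, 98°


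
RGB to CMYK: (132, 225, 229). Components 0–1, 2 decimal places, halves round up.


R'=132/255≈0.5176, G'=225/255≈0.8824, B'=229/255≈0.8980
K = 1 - max(R',G',B') = 1 - 229/255 = 26/255 = 0.10196… → 0.10
(1-R'-K)/(1-K) simplifies to (max-R)/max with max = 229:
C = (229-132)/229 = 97/229 = 0.42358… → 0.42
M = (229-225)/229 = 4/229 = 0.01746… → 0.02
Y = (229-229)/229 = 0/229 = 0 → 0.00
= CMYK(0.42, 0.02, 0.00, 0.10)


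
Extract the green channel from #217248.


Color: #217248
R = 21 = 33
G = 72 = 114
B = 48 = 72
Green = 114


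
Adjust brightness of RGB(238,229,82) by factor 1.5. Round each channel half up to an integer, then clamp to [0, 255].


Multiply each channel by 1.5, round half up, clamp to [0, 255]
R: 238×1.5 = 357 → clamp → 255
G: 229×1.5 = 343.5 → round → 344 → clamp → 255
B: 82×1.5 = 123
= RGB(255, 255, 123)


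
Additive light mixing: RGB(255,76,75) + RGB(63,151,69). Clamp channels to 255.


Additive: each channel = min(255, C₁+C₂)
R: 255+63 = 318 → 255
G: 76+151 = 227 → 227
B: 75+69 = 144 → 144
= RGB(255, 227, 144)


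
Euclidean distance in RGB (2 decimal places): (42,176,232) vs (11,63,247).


d = √[(R₁-R₂)² + (G₁-G₂)² + (B₁-B₂)²]
d = √[(42-11)² + (176-63)² + (232-247)²]
d = √[961 + 12769 + 225]
d = √13955
d ≈ 118.13


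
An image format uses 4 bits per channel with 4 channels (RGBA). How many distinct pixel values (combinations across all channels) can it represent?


Total bits = 4 bits/channel × 4 channels = 16 bits
Distinct pixel values = 2^16
= 65,536 pixel values


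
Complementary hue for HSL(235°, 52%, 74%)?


Complement = opposite side of color wheel = hue + 180°
H' = (235 + 180) mod 360 = 55°
S and L unchanged.
= HSL(55°, 52%, 74%)


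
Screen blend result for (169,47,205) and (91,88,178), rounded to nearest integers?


Screen: C = 255 - (255-A)×(255-B)/255, rounded to nearest integer
R: 255 - (255-169)×(255-91)/255 = 255 - 14104/255 ≈ 255 - 55.310 = 199.690 → 200
G: 255 - (255-47)×(255-88)/255 = 255 - 34736/255 ≈ 255 - 136.220 = 118.780 → 119
B: 255 - (255-205)×(255-178)/255 = 255 - 3850/255 ≈ 255 - 15.098 = 239.902 → 240
= RGB(200, 119, 240)


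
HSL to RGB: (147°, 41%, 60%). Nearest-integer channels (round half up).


H=147°, S=0.41, L=0.60
C = (1-|2L-1|)×S = (1-|0.20|)×0.41 = 0.328
H' = H/60 = 147/60 ≈ 2.4500; X = C×(1-|H' mod 2 - 1|) = 0.1476
m = L - C/2 = 0.60 - 0.164 = 0.436
Sector ⌊H'⌋ = 2 → (R',G',B') = (0.0, 0.328, 0.1476)
RGB = ((R'+m)×255, (G'+m)×255, (B'+m)×255) = (111.18, 194.82, 148.818)
Round half up → RGB(111, 195, 149)


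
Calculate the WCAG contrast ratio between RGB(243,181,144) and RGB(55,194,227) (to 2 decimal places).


Linearize each sRGB channel c=v/255: c/12.92 if c ≤ 0.04045 else ((c+0.055)/1.055)^2.4
L = 0.2126×R_lin + 0.7152×G_lin + 0.0722×B_lin
Color 1 (243,181,144):
  R=243: 243/255≈0.9529 > 0.04045 → ((0.9529+0.055)/1.055)^2.4 ≈ 0.89627
  G=181: 181/255≈0.7098 > 0.04045 → ((0.7098+0.055)/1.055)^2.4 ≈ 0.46208
  B=144: 144/255≈0.5647 > 0.04045 → ((0.5647+0.055)/1.055)^2.4 ≈ 0.27889
  L1 = 0.2126×0.89627 + 0.7152×0.46208 + 0.0722×0.27889 ≈ 0.54116
Color 2 (55,194,227):
  R=55: 55/255≈0.2157 > 0.04045 → ((0.2157+0.055)/1.055)^2.4 ≈ 0.03820
  G=194: 194/255≈0.7608 > 0.04045 → ((0.7608+0.055)/1.055)^2.4 ≈ 0.53948
  B=227: 227/255≈0.8902 > 0.04045 → ((0.8902+0.055)/1.055)^2.4 ≈ 0.76815
  L2 = 0.2126×0.03820 + 0.7152×0.53948 + 0.0722×0.76815 ≈ 0.44942
Lighter = 0.54116, Darker = 0.44942
Ratio = (L_lighter + 0.05) / (L_darker + 0.05)
Ratio = (0.54116 + 0.05) / (0.44942 + 0.05) = 0.59116 / 0.49942 ≈ 1.1837
Ratio ≈ 1.18:1


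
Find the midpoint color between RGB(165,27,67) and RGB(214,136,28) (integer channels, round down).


Midpoint: each channel = ⌊(C₁+C₂)/2⌋
R: ⌊(165+214)/2⌋ = 189
G: ⌊(27+136)/2⌋ = 81
B: ⌊(67+28)/2⌋ = 47
= RGB(189, 81, 47)


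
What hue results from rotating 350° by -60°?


New hue = (H + rotation) mod 360
New hue = (350 -60) mod 360
= 290 mod 360
= 290°


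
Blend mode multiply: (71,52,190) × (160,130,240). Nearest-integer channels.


Multiply: C = A×B/255, rounded to nearest integer
R: 71×160/255 = 11360/255 ≈ 44.549 → 45
G: 52×130/255 = 6760/255 ≈ 26.510 → 27
B: 190×240/255 = 45600/255 ≈ 178.824 → 179
= RGB(45, 27, 179)


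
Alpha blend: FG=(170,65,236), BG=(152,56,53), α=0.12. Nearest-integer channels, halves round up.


C = α×F + (1-α)×B, with 1-α = 0.88
R: 0.12×170 + 0.88×152 = 20.40 + 133.76 = 154.16 → 154
G: 0.12×65 + 0.88×56 = 7.80 + 49.28 = 57.08 → 57
B: 0.12×236 + 0.88×53 = 28.32 + 46.64 = 74.96 → 75
= RGB(154, 57, 75)


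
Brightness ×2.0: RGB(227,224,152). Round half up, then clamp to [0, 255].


Multiply each channel by 2.0, round half up, clamp to [0, 255]
R: 227×2.0 = 454 → clamp → 255
G: 224×2.0 = 448 → clamp → 255
B: 152×2.0 = 304 → clamp → 255
= RGB(255, 255, 255)


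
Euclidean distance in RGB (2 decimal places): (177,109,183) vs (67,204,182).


d = √[(R₁-R₂)² + (G₁-G₂)² + (B₁-B₂)²]
d = √[(177-67)² + (109-204)² + (183-182)²]
d = √[12100 + 9025 + 1]
d = √21126
d ≈ 145.35


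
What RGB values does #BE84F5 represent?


BE → 190 (R)
84 → 132 (G)
F5 → 245 (B)
= RGB(190, 132, 245)


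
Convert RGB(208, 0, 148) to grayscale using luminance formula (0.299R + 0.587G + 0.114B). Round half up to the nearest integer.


Gray = 0.299×R + 0.587×G + 0.114×B
Gray = 0.299×208 + 0.587×0 + 0.114×148
Gray = 62.192 + 0.000 + 16.872
Gray = 79.064 → round half up → 79
Gray = 79


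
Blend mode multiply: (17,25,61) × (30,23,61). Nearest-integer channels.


Multiply: C = A×B/255, rounded to nearest integer
R: 17×30/255 = 510/255 ≈ 2.000 → 2
G: 25×23/255 = 575/255 ≈ 2.255 → 2
B: 61×61/255 = 3721/255 ≈ 14.592 → 15
= RGB(2, 2, 15)


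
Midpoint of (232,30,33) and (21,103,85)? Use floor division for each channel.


Midpoint: each channel = ⌊(C₁+C₂)/2⌋
R: ⌊(232+21)/2⌋ = 126
G: ⌊(30+103)/2⌋ = 66
B: ⌊(33+85)/2⌋ = 59
= RGB(126, 66, 59)


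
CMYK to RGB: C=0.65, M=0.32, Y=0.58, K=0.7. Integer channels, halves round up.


R = 255 × (1-C) × (1-K) = 255 × 0.35 × 0.30 = 26.775 → 27
G = 255 × (1-M) × (1-K) = 255 × 0.68 × 0.30 = 52.02 → 52
B = 255 × (1-Y) × (1-K) = 255 × 0.42 × 0.30 = 32.13 → 32
= RGB(27, 52, 32)


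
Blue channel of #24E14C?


Color: #24E14C
R = 24 = 36
G = E1 = 225
B = 4C = 76
Blue = 76


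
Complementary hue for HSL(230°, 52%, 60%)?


Complement = opposite side of color wheel = hue + 180°
H' = (230 + 180) mod 360 = 50°
S and L unchanged.
= HSL(50°, 52%, 60%)


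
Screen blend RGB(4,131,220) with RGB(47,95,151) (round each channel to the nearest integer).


Screen: C = 255 - (255-A)×(255-B)/255, rounded to nearest integer
R: 255 - (255-4)×(255-47)/255 = 255 - 52208/255 ≈ 255 - 204.737 = 50.263 → 50
G: 255 - (255-131)×(255-95)/255 = 255 - 19840/255 ≈ 255 - 77.804 = 177.196 → 177
B: 255 - (255-220)×(255-151)/255 = 255 - 3640/255 ≈ 255 - 14.275 = 240.725 → 241
= RGB(50, 177, 241)


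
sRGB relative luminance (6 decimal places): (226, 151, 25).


Linearize each channel (sRGB transfer function): c = v/255; c_lin = c/12.92 if c ≤ 0.04045, else ((c+0.055)/1.055)^2.4
  R: 226/255 ≈ 0.886275 > 0.04045 → ((0.886275+0.055)/1.055)^2.4 ≈ 0.760525
  G: 151/255 ≈ 0.592157 > 0.04045 → ((0.592157+0.055)/1.055)^2.4 ≈ 0.309469
  B: 25/255 ≈ 0.098039 > 0.04045 → ((0.098039+0.055)/1.055)^2.4 ≈ 0.009721
R_lin = 0.760525, G_lin = 0.309469, B_lin = 0.009721
L = 0.2126×R + 0.7152×G + 0.0722×B
L = 0.2126×0.760525 + 0.7152×0.309469 + 0.0722×0.009721
L ≈ 0.383722
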